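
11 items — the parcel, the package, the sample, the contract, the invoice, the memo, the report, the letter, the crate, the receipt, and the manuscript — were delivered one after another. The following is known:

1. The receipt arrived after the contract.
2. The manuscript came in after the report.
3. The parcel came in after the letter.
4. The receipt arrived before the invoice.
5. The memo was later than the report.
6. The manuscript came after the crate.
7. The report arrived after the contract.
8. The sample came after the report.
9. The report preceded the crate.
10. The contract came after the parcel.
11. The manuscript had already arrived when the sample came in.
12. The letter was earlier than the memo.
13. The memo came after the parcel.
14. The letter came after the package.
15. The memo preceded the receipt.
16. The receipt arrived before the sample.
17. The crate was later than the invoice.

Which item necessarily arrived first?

the package

The package has a chain of constraints placing it before every other item, so the package must be first.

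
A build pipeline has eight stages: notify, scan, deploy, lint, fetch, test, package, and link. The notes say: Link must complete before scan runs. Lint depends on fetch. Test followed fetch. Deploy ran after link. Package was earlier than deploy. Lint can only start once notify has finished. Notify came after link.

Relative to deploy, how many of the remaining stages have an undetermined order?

5

Forced before deploy: link and package.
That leaves fetch, lint, notify, scan, and test with no forced order relative to deploy — 5.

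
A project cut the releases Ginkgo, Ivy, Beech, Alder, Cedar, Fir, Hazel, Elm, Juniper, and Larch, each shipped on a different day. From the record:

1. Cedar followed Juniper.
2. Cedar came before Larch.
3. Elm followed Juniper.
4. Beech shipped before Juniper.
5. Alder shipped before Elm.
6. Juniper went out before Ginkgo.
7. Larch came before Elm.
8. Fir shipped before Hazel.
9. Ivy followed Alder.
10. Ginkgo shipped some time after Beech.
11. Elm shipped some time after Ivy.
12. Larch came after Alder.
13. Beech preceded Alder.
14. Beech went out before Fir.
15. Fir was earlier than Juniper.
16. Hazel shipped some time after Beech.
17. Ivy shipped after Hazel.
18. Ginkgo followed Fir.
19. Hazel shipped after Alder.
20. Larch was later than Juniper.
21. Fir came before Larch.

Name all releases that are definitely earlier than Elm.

Directly stated before Elm: Alder, Ivy, Juniper, and Larch.
Beech reaches Elm via Beech → Juniper → Elm.
Cedar reaches Elm via Cedar → Larch → Elm.
Fir reaches Elm via Fir → Larch → Elm.
Likewise Hazel reaches Elm by chaining the stated constraints.

Alder, Beech, Cedar, Fir, Hazel, Ivy, Juniper, Larch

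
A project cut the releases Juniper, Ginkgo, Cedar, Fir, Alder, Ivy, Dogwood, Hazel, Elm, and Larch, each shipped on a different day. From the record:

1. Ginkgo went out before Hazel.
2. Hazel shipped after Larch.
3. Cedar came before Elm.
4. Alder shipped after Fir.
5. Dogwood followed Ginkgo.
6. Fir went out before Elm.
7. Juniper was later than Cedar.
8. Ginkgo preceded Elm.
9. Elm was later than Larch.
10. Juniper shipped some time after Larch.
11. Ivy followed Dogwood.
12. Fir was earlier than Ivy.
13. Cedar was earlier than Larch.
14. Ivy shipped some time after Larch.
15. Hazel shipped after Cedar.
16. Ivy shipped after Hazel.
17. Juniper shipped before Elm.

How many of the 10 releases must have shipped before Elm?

Directly stated before Elm: Cedar, Fir, Ginkgo, Juniper, and Larch.
No chain forces Ivy (or any of the others) ahead of Elm.
That's Cedar, Fir, Ginkgo, Juniper, and Larch — 5 in all.

5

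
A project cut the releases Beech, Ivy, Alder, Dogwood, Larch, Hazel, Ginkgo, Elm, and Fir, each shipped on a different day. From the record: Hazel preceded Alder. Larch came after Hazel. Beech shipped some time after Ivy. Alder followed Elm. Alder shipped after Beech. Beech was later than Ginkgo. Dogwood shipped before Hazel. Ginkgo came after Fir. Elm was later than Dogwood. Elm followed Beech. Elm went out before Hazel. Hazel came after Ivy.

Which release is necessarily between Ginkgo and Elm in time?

Beech

Tracing the constraints gives Ginkgo → Beech → Elm, so Beech sits after Ginkgo and before Elm.
No other release is forced both after Ginkgo and before Elm.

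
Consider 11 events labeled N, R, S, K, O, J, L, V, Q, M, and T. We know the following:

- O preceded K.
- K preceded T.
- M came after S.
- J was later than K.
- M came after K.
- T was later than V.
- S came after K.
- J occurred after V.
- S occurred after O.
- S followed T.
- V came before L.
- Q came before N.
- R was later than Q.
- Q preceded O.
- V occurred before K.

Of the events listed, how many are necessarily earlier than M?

Directly stated before M: K and S.
O reaches M via O → S → M.
Q reaches M via Q → O → S → M.
T reaches M via T → S → M.
Likewise V reaches M by chaining the stated constraints.
No chain forces N (or any of the others) ahead of M.
That's K, O, Q, S, T, and V — 6 in all.

6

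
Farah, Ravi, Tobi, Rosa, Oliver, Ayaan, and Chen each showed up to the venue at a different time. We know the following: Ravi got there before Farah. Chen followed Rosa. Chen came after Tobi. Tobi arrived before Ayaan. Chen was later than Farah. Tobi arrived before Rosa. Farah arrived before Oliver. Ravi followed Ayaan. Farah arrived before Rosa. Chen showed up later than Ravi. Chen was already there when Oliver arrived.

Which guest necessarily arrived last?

Oliver

Every other guest has a chain of constraints placing them before Oliver, so Oliver is last.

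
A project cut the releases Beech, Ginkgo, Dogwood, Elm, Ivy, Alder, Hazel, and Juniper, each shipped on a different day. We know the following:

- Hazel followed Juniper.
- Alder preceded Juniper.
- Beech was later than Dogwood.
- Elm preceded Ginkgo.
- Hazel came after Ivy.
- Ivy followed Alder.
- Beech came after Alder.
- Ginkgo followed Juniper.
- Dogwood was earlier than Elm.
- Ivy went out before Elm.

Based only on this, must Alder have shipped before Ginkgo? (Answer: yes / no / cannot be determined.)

Chain the constraints: Alder → Juniper → Ginkgo. Each link is directly stated, so Alder comes before Ginkgo.

yes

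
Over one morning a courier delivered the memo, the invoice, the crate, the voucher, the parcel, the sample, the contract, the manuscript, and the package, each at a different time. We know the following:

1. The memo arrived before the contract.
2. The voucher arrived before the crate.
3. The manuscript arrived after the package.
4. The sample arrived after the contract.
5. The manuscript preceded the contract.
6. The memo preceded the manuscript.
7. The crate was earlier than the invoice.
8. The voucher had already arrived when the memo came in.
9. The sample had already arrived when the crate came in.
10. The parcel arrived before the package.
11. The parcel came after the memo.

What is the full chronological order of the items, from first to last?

The constraints fix every adjacent pair, so only one ordering works:
the voucher → the memo → the parcel → the package → the manuscript → the contract → the sample → the crate → the invoice.

the voucher, the memo, the parcel, the package, the manuscript, the contract, the sample, the crate, the invoice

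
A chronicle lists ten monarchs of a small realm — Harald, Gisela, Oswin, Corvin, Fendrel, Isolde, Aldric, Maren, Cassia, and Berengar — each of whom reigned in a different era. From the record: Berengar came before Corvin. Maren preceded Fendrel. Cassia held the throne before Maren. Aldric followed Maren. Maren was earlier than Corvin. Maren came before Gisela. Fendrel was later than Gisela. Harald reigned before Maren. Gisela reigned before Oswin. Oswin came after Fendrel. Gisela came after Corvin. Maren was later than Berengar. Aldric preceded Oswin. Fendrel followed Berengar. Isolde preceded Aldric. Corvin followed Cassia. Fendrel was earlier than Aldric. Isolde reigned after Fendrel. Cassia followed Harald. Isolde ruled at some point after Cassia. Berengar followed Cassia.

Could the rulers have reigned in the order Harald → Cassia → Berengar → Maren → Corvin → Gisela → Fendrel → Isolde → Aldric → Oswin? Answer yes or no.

Check each stated constraint against the proposed order — e.g. Maren is ahead of Aldric; Cassia is ahead of Isolde. Every pair is in the required order; nothing is violated.

yes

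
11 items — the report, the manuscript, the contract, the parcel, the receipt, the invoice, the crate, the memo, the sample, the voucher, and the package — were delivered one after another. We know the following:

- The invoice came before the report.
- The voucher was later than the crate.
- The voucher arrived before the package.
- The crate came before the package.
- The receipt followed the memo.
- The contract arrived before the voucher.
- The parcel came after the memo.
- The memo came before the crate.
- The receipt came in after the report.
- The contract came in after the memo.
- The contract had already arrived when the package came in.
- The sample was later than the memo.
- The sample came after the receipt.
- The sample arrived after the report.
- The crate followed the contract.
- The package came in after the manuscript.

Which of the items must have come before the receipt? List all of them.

the invoice, the memo, the report

Directly stated before the receipt: the memo and the report.
The invoice reaches the receipt via the invoice → the report → the receipt.
No chain forces the manuscript (or any of the others) ahead of the receipt.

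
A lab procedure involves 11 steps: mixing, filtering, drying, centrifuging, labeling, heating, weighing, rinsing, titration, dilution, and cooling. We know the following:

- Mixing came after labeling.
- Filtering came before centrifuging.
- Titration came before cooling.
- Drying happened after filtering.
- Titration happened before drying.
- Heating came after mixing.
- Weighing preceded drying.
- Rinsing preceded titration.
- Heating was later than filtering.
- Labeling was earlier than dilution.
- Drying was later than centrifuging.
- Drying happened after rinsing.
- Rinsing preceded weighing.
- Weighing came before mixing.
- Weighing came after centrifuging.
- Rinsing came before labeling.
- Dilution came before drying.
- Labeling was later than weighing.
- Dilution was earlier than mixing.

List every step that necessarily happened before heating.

Directly stated before heating: filtering and mixing.
Centrifuging reaches heating via centrifuging → weighing → mixing → heating.
Dilution reaches heating via dilution → mixing → heating.
Labeling reaches heating via labeling → mixing → heating.
Likewise rinsing and weighing each reach heating by chaining the stated constraints.
No chain forces drying (or any of the others) ahead of heating.

centrifuging, dilution, filtering, labeling, mixing, rinsing, weighing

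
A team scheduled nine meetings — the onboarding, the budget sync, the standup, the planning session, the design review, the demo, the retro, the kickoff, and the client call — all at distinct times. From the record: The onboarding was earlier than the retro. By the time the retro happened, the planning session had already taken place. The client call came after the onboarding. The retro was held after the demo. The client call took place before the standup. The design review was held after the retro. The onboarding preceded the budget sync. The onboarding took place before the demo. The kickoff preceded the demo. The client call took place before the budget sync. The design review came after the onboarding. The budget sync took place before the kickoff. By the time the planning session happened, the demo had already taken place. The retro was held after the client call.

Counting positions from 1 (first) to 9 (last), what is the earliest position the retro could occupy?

7

The budget sync, the client call, the demo, the kickoff, the onboarding, and the planning session must all come before the retro — 6 forced predecessors.
Nothing else is forced ahead of the retro, so its earliest slot is position 6 + 1 = 7.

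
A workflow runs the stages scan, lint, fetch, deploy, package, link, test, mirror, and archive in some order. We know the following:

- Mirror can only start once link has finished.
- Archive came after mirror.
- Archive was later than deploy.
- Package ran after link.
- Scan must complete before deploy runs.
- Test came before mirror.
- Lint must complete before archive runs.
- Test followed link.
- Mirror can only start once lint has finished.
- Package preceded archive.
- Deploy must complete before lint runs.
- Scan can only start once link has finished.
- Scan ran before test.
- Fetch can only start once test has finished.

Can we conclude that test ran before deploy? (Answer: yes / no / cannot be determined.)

cannot be determined

No chain of stated constraints runs from test to deploy, and none runs from deploy to test either.
So the relative order of test and deploy is not fixed by the given facts.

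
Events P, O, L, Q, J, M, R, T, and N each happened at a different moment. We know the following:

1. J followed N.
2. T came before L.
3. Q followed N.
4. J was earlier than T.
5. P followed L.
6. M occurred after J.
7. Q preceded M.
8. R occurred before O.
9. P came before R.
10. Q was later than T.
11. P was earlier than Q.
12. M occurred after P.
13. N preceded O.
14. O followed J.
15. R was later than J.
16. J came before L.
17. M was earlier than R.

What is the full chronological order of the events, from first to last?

N, J, T, L, P, Q, M, R, O

The constraints fix every adjacent pair, so only one ordering works:
N → J → T → L → P → Q → M → R → O.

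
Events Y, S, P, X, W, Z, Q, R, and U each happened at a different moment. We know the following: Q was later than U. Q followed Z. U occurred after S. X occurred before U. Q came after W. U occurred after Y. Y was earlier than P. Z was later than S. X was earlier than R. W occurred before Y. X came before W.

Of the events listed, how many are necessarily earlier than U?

4

Directly stated before U: S, X, and Y.
W reaches U via W → Y → U.
No chain forces R (or any of the others) ahead of U.
That's S, W, X, and Y — 4 in all.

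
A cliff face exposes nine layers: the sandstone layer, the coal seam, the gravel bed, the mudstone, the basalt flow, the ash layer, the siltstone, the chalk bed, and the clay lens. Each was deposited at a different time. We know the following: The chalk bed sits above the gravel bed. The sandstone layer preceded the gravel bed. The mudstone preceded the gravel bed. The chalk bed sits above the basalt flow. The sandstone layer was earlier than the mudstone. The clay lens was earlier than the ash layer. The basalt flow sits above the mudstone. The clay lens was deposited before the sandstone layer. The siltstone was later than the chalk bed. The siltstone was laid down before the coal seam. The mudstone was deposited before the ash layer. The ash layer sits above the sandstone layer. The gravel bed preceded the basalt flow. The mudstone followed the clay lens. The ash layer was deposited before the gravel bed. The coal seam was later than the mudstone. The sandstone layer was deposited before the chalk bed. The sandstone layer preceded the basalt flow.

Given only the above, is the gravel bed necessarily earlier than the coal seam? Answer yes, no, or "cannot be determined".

yes

Chain the constraints: the gravel bed → the chalk bed → the siltstone → the coal seam. Each link is directly stated, so the gravel bed comes before the coal seam.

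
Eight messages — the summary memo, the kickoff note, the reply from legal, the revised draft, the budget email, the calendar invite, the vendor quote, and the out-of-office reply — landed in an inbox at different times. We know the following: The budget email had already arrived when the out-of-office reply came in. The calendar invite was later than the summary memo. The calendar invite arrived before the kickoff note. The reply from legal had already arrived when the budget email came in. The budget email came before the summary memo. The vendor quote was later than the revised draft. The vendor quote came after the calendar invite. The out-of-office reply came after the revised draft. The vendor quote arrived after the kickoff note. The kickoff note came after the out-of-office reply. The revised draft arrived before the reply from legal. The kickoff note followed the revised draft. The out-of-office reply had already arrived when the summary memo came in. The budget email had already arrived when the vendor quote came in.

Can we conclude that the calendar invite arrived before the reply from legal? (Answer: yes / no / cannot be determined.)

Tracing the constraints gives the reply from legal → the budget email → the summary memo → the calendar invite, so the reply from legal must come before the calendar invite.
That means the calendar invite cannot be before the reply from legal.

no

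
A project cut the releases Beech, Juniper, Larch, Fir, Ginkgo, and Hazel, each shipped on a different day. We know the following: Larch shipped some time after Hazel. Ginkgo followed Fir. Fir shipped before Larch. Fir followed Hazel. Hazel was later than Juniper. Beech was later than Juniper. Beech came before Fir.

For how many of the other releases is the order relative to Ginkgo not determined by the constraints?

Forced before Ginkgo: Beech, Fir, Hazel, and Juniper.
That leaves Larch with no forced order relative to Ginkgo — 1.

1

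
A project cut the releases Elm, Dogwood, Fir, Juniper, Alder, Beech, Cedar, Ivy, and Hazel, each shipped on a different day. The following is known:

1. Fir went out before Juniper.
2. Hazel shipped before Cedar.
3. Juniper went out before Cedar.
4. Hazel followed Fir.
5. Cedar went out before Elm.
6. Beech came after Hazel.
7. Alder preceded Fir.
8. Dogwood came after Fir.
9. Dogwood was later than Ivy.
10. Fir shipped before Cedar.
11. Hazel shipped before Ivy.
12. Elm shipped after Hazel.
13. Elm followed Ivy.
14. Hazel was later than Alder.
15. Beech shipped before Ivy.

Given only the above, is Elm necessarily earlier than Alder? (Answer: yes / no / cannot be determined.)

Tracing the constraints gives Alder → Hazel → Elm, so Alder must come before Elm.
That means Elm cannot be before Alder.

no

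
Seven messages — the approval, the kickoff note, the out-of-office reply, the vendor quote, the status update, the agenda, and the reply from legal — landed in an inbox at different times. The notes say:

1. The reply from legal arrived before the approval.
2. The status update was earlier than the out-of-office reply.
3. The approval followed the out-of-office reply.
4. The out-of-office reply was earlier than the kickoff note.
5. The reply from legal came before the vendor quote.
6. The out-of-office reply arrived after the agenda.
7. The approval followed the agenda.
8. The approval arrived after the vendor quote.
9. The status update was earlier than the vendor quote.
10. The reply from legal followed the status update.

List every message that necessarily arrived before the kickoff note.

Directly stated before the kickoff note: the out-of-office reply.
The agenda reaches the kickoff note via the agenda → the out-of-office reply → the kickoff note.
The status update reaches the kickoff note via the status update → the out-of-office reply → the kickoff note.

the agenda, the out-of-office reply, the status update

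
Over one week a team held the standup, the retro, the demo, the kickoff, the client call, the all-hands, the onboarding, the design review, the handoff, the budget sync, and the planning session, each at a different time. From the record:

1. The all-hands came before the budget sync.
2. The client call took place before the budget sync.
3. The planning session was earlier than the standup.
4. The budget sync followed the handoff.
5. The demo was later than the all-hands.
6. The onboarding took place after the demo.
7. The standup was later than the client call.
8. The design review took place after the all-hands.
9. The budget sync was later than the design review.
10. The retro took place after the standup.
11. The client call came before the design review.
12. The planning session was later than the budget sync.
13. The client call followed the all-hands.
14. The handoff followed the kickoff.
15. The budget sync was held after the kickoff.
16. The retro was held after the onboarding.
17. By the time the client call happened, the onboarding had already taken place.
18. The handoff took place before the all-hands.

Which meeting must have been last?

Every other meeting has a chain of constraints placing it before the retro, so the retro is last.

the retro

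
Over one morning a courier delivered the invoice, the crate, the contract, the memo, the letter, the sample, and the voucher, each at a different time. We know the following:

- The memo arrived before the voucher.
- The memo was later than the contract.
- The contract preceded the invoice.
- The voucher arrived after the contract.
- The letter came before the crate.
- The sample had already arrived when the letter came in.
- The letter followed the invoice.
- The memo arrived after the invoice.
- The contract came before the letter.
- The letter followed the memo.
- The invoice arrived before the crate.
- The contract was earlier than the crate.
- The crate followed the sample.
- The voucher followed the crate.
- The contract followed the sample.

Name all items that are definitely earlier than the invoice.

the contract, the sample

Directly stated before the invoice: the contract.
The sample reaches the invoice via the sample → the contract → the invoice.
No chain forces the memo (or any of the others) ahead of the invoice.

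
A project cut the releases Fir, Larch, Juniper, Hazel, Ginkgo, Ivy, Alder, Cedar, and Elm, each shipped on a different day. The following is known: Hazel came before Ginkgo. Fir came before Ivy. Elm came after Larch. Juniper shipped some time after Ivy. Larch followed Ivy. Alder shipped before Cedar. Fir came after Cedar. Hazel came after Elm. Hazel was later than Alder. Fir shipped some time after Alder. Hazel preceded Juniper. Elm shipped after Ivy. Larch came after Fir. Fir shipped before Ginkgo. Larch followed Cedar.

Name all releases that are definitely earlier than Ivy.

Alder, Cedar, Fir

Directly stated before Ivy: Fir.
Alder reaches Ivy via Alder → Fir → Ivy.
Cedar reaches Ivy via Cedar → Fir → Ivy.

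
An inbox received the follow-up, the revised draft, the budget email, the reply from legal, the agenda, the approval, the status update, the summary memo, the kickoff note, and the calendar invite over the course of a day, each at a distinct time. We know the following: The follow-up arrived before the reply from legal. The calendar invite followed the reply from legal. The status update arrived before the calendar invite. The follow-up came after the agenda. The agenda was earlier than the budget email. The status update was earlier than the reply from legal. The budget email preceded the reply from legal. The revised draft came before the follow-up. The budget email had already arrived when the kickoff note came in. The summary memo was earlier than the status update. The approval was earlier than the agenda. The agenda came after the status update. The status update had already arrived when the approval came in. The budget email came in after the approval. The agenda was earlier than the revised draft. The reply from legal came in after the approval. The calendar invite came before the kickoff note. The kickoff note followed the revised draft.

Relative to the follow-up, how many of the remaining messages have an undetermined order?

1

Forced before the follow-up: the agenda, the approval, the revised draft, the status update, and the summary memo; forced after the follow-up: the calendar invite, the kickoff note, and the reply from legal.
That leaves the budget email with no forced order relative to the follow-up — 1.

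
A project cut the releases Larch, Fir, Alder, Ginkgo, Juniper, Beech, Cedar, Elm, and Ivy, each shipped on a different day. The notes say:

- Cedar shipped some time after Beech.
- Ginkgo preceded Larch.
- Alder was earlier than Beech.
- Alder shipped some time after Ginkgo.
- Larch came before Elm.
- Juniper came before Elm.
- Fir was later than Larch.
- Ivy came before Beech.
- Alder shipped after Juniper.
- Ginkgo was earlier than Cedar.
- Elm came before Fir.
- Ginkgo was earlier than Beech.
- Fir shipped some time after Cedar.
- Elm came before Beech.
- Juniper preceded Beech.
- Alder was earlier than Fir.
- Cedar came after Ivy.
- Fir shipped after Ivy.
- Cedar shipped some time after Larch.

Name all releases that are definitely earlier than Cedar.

Directly stated before Cedar: Beech, Ginkgo, Ivy, and Larch.
Alder reaches Cedar via Alder → Beech → Cedar.
Elm reaches Cedar via Elm → Beech → Cedar.
Juniper reaches Cedar via Juniper → Beech → Cedar.
No chain forces Fir ahead of Cedar.

Alder, Beech, Elm, Ginkgo, Ivy, Juniper, Larch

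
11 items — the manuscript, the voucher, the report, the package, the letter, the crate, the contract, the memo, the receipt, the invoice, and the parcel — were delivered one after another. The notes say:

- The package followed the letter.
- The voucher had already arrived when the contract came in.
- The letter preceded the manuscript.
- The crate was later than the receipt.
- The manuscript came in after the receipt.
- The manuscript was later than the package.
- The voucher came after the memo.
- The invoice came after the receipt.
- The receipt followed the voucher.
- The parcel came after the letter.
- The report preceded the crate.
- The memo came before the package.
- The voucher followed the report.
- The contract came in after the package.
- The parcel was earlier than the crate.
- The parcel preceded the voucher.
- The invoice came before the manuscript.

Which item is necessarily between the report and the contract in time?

the voucher

Tracing the constraints gives the report → the voucher → the contract, so the voucher sits after the report and before the contract.
No other item is forced both after the report and before the contract.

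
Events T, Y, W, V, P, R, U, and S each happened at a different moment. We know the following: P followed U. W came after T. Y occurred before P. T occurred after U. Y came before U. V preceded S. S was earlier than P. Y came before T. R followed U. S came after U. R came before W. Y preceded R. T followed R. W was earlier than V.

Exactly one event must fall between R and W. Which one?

T

Tracing the constraints gives R → T → W, so T sits after R and before W.
No other event is forced both after R and before W.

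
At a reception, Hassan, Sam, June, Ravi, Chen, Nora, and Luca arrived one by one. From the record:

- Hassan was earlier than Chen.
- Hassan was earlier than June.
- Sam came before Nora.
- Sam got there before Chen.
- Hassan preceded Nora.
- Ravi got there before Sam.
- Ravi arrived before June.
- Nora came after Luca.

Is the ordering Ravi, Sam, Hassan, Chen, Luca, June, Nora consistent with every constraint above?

Check each stated constraint against the proposed order — e.g. Sam is ahead of Nora; Ravi is ahead of June. Every pair is in the required order; nothing is violated.

yes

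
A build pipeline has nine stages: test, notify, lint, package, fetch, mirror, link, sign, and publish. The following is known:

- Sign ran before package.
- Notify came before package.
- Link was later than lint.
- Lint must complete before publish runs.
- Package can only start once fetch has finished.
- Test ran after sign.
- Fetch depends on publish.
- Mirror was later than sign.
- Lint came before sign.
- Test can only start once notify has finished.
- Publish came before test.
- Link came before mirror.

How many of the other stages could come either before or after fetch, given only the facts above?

5

Forced before fetch: lint and publish; forced after fetch: package.
That leaves link, mirror, notify, sign, and test with no forced order relative to fetch — 5.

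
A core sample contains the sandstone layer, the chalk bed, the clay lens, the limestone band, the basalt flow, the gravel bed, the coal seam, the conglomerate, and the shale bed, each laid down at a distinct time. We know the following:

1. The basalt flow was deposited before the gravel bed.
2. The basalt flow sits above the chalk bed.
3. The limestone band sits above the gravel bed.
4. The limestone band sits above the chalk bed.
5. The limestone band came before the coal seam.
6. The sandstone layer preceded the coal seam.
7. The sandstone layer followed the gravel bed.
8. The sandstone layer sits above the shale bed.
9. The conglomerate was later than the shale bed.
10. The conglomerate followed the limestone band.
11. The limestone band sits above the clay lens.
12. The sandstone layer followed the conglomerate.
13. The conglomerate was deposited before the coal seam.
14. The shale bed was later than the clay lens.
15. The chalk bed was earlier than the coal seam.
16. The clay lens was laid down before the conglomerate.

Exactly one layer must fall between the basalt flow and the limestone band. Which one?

Tracing the constraints gives the basalt flow → the gravel bed → the limestone band, so the gravel bed sits after the basalt flow and before the limestone band.
No other layer is forced both after the basalt flow and before the limestone band.

the gravel bed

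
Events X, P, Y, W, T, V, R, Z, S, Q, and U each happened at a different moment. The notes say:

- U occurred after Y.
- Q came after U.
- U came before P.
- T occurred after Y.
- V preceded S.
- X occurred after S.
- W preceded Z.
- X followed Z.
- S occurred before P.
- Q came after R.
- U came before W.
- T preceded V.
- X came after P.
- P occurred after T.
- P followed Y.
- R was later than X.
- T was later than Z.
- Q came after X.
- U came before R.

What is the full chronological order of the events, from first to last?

The constraints fix every adjacent pair, so only one ordering works:
Y → U → W → Z → T → V → S → P → X → R → Q.

Y, U, W, Z, T, V, S, P, X, R, Q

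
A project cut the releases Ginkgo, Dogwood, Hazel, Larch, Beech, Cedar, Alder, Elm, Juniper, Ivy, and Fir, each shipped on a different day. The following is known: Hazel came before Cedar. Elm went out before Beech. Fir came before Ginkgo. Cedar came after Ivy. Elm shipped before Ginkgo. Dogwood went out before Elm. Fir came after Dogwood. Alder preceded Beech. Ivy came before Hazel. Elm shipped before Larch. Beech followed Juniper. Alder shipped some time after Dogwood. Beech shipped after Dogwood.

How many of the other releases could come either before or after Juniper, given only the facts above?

Forced after Juniper: Beech.
That leaves Alder, Cedar, Dogwood, Elm, Fir, Ginkgo, Hazel, Ivy, and Larch with no forced order relative to Juniper — 9.

9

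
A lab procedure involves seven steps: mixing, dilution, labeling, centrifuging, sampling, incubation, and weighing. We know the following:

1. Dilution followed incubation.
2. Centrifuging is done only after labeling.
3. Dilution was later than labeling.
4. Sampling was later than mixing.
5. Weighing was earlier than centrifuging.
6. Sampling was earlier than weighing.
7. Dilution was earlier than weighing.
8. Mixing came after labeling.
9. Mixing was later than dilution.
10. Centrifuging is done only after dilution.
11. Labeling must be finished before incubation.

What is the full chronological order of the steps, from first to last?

labeling, incubation, dilution, mixing, sampling, weighing, centrifuging

The constraints fix every adjacent pair, so only one ordering works:
labeling → incubation → dilution → mixing → sampling → weighing → centrifuging.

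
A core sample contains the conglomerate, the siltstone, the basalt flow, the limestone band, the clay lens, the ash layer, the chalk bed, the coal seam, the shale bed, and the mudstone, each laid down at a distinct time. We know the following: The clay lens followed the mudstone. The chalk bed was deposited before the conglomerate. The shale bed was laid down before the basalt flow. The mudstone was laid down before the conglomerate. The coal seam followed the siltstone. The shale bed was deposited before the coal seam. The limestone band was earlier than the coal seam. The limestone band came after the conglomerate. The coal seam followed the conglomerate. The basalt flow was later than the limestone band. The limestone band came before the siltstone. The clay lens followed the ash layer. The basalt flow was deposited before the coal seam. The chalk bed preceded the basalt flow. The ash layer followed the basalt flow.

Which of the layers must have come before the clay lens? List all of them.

Directly stated before the clay lens: the ash layer and the mudstone.
The basalt flow reaches the clay lens via the basalt flow → the ash layer → the clay lens.
The chalk bed reaches the clay lens via the chalk bed → the basalt flow → the ash layer → the clay lens.
The conglomerate reaches the clay lens via the conglomerate → the limestone band → the basalt flow → the ash layer → the clay lens.
Likewise the limestone band and the shale bed each reach the clay lens by chaining the stated constraints.
No chain forces the coal seam (or any of the others) ahead of the clay lens.

the ash layer, the basalt flow, the chalk bed, the conglomerate, the limestone band, the mudstone, the shale bed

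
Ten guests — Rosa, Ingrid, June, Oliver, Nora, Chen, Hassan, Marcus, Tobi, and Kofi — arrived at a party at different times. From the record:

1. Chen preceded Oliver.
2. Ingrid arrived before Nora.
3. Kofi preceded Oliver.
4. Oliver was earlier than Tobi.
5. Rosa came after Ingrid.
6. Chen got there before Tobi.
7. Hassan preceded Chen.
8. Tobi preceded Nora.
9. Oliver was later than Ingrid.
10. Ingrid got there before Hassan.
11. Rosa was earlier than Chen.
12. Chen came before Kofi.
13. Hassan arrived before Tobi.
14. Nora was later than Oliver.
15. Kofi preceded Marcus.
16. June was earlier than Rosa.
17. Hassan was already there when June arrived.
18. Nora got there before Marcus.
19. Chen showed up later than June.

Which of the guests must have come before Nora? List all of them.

Chen, Hassan, Ingrid, June, Kofi, Oliver, Rosa, Tobi

Directly stated before Nora: Ingrid, Oliver, and Tobi.
Chen reaches Nora via Chen → Tobi → Nora.
Hassan reaches Nora via Hassan → Tobi → Nora.
June reaches Nora via June → Chen → Tobi → Nora.
Likewise Kofi and Rosa each reach Nora by chaining the stated constraints.
No chain forces Marcus ahead of Nora.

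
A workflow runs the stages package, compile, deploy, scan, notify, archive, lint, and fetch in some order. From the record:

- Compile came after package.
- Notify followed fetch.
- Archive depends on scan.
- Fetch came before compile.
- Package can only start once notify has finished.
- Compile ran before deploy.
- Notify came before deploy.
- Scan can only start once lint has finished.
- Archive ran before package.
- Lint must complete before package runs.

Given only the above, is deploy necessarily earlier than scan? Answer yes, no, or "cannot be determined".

no

Tracing the constraints gives scan → archive → package → compile → deploy, so scan must come before deploy.
That means deploy cannot be before scan.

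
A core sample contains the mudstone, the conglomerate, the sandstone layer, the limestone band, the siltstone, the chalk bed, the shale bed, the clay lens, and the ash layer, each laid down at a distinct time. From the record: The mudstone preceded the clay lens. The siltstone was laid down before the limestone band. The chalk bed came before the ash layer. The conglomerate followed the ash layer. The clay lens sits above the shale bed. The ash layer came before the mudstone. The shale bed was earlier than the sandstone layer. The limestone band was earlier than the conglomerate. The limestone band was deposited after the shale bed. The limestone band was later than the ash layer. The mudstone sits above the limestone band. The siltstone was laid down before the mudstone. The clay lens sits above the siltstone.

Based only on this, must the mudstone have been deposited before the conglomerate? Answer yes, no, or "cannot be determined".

No chain of stated constraints runs from the mudstone to the conglomerate, and none runs from the conglomerate to the mudstone either.
So the relative order of the mudstone and the conglomerate is not fixed by the given facts.

cannot be determined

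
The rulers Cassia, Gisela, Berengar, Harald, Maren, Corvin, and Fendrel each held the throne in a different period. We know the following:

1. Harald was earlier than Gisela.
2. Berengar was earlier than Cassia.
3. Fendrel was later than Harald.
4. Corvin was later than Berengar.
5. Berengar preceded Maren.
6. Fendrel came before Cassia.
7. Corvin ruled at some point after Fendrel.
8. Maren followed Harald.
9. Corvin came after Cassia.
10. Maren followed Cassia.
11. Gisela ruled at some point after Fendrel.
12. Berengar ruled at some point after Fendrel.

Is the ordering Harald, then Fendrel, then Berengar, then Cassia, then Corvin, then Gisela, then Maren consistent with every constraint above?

yes

Check each stated constraint against the proposed order — e.g. Harald is ahead of Gisela; Harald is ahead of Maren. Every pair is in the required order; nothing is violated.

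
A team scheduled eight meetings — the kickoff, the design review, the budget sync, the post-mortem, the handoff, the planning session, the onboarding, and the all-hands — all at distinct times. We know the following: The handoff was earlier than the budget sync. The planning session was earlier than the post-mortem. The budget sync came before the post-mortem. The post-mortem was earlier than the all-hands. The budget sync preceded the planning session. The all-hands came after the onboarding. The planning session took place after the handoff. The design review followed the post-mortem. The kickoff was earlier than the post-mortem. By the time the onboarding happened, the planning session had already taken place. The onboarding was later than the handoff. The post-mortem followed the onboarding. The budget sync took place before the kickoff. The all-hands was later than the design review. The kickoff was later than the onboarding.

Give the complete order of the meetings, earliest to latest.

the handoff, the budget sync, the planning session, the onboarding, the kickoff, the post-mortem, the design review, the all-hands

The constraints fix every adjacent pair, so only one ordering works:
the handoff → the budget sync → the planning session → the onboarding → the kickoff → the post-mortem → the design review → the all-hands.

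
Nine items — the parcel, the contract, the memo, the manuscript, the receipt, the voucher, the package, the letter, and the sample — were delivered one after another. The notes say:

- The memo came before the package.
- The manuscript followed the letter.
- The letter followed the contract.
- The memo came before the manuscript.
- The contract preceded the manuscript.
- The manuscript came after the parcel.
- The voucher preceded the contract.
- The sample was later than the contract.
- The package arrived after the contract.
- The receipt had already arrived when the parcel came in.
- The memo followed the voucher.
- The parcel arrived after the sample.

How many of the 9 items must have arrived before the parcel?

Directly stated before the parcel: the receipt and the sample.
The contract reaches the parcel via the contract → the sample → the parcel.
The voucher reaches the parcel via the voucher → the contract → the sample → the parcel.
No chain forces the letter (or any of the others) ahead of the parcel.
That's the contract, the receipt, the sample, and the voucher — 4 in all.

4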